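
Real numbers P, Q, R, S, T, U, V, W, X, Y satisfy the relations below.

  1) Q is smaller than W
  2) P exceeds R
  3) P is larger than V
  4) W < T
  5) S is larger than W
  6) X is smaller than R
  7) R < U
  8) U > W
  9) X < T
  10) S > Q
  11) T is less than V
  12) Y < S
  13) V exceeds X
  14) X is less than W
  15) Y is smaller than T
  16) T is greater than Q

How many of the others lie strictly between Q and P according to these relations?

3

The relations place Q below P. An element lies strictly between them when it is forced above Q and also forced below P.
Above Q: {W, S, T, V, U}. Below P: {X, W, Y, T, V, R}.
Intersection: {W, T, V} — 3.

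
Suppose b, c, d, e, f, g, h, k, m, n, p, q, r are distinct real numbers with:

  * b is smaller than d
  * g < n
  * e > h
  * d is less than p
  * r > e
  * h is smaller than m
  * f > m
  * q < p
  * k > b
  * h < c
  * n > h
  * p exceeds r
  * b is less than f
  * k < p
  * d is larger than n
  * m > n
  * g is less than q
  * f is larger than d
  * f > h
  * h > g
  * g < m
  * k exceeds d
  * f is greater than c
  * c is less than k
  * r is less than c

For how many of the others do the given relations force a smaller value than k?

8

The elements the relations force below k are g, h, e, r, b, n, d, c — no chain reaches any other.
That is 8.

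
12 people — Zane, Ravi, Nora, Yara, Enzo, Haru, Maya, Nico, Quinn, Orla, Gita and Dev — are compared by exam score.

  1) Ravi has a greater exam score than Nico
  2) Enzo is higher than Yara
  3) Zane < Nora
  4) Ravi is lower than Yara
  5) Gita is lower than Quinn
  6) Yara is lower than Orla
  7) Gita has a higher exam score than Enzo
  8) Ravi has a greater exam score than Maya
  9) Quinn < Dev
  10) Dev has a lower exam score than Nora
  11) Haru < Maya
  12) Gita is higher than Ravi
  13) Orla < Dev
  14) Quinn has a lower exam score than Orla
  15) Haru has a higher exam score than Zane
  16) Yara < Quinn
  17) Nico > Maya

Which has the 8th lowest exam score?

Gita

Chaining the given pairs: Zane < Haru < Maya < Nico < Ravi < Yara < Enzo < Gita < Quinn < Orla < Dev < Nora.
The 8th smallest is Gita.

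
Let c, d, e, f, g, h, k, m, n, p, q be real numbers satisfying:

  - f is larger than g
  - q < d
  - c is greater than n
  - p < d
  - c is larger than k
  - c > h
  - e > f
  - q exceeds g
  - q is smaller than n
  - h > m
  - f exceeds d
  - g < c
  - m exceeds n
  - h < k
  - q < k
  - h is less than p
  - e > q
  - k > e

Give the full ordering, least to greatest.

The consecutive links are each given: g < q; q < n; n < m; m < h; h < p; p < d; d < f; f < e; e < k; k < c.

g < q < n < m < h < p < d < f < e < k < c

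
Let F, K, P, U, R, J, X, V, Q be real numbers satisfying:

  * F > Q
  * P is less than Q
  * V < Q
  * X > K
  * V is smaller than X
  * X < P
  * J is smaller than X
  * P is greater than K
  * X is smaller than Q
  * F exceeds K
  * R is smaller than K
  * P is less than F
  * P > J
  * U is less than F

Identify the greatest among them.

Chaining downward from F: directly below it, U, K, P, Q; then R, J, V, X.
That covers every other element, and nothing is given above F, so F is the greatest.

F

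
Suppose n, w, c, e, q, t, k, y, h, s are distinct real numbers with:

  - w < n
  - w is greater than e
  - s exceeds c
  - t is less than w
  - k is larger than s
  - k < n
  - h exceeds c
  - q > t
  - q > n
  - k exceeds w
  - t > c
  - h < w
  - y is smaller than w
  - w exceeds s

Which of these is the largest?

q

c is not greatest since c < s; s is not greatest since s < k; y is not greatest since y < w; h is not greatest since h < w; t is not greatest since t < q; e is not greatest since e < w; w is not greatest since w < n; k is not greatest since k < n; n is not greatest since n < q.
Only q has nothing above it, so q is the largest.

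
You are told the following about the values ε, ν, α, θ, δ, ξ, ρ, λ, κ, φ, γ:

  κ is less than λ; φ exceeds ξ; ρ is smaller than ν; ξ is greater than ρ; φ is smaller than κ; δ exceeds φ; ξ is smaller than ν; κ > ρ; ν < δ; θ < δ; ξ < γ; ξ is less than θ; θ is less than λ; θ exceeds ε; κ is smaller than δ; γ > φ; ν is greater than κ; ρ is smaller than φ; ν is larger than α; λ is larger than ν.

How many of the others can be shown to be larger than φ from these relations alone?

5

Directly above φ: κ, δ, γ.
One step further: ν, λ (5 so far).
Nothing else is reachable above φ; 5 in all.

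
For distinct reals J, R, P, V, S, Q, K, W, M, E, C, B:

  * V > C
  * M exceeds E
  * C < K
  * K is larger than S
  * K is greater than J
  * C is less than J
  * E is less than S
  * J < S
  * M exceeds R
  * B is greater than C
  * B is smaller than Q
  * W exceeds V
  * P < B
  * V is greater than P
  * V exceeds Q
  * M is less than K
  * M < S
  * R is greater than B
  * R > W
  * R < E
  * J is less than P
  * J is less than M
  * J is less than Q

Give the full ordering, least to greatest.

C < J < P < B < Q < V < W < R < E < M < S < K

The consecutive links are each given: C < J; J < P; P < B; B < Q; Q < V; V < W; W < R; R < E; E < M; M < S; S < K.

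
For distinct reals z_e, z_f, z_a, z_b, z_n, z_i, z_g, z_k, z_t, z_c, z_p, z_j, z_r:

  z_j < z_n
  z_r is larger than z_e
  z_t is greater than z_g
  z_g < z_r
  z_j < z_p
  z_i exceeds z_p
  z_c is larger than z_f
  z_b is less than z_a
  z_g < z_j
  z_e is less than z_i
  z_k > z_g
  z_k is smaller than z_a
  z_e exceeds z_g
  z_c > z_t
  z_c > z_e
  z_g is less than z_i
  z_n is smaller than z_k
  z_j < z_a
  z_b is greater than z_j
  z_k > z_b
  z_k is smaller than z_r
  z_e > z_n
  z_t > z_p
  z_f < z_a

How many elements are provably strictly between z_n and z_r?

Chaining upward from z_n reaches: z_e, z_k, z_a, z_i, z_c.
Chaining downward from z_r reaches: z_g, z_j, z_e, z_b, z_k.
Strictly between z_n and z_r are those in both lists: z_e, z_k — 2 elements.

2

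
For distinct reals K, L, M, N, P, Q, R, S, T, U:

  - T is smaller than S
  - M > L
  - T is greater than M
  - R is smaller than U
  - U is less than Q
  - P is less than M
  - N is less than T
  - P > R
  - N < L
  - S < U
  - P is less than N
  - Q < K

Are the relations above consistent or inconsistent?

Every relation is compatible with R < P < N < L < M < T < S < U < Q < K; the set is consistent.

consistent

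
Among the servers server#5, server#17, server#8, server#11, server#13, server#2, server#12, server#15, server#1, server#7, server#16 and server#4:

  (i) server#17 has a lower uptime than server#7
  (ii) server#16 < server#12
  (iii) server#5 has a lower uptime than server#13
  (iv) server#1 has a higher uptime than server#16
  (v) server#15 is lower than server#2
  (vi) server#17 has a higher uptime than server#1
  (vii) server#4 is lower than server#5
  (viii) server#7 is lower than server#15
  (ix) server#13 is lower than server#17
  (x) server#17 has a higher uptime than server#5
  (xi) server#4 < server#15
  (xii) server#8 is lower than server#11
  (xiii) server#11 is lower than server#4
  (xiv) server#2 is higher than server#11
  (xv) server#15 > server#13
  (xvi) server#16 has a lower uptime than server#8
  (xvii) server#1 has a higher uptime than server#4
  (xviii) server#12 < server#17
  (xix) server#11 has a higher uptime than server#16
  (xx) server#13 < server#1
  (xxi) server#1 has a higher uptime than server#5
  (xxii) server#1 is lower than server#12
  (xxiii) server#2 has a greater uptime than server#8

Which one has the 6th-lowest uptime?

server#13

Chaining the given pairs: server#16 < server#8 < server#11 < server#4 < server#5 < server#13 < server#1 < server#12 < server#17 < server#7 < server#15 < server#2.
Counting 6 from the smallest end gives server#13.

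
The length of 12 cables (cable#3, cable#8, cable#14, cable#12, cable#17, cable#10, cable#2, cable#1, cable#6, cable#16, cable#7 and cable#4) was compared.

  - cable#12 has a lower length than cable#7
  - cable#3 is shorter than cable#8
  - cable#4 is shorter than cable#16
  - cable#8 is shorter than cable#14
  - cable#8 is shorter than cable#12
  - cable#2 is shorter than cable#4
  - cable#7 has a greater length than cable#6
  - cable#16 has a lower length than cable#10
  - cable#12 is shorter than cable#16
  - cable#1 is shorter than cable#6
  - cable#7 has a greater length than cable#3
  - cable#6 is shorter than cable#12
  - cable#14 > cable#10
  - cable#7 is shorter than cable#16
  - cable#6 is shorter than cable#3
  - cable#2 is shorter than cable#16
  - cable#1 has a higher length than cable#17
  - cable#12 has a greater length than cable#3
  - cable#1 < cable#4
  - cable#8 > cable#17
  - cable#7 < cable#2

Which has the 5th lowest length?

Piecing the relations together gives one ordering: cable#17 < cable#1 < cable#6 < cable#3 < cable#8 < cable#12 < cable#7 < cable#2 < cable#4 < cable#16 < cable#10 < cable#14.
Counting 5 from the smallest end gives cable#8.

cable#8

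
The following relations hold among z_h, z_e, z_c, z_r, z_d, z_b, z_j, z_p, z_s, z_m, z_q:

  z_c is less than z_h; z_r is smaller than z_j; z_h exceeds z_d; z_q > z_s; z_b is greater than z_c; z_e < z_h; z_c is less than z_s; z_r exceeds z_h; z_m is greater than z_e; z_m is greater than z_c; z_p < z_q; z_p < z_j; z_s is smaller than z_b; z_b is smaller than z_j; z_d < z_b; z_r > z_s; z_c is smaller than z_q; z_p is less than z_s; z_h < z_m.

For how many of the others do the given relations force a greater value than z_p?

From z_p the given relations immediately reach z_s, z_q, z_j.
From those, z_b, z_r — 5 in total.
Nothing else is reachable above z_p; 5 in all.

5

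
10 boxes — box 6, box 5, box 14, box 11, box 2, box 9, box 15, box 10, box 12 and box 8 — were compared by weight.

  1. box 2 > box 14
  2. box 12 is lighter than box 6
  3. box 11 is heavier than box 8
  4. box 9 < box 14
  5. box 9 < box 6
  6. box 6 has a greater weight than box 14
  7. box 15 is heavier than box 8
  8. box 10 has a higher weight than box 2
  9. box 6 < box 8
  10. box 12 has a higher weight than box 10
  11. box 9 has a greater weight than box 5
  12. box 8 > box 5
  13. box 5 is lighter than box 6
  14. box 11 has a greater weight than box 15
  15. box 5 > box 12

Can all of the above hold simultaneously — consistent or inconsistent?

We have box 14 < box 2 stated directly, yet also box 2 < box 10 < box 12 < box 5 < box 9 < box 14 by chaining the others — so box 2 < box 14. Contradiction.

inconsistent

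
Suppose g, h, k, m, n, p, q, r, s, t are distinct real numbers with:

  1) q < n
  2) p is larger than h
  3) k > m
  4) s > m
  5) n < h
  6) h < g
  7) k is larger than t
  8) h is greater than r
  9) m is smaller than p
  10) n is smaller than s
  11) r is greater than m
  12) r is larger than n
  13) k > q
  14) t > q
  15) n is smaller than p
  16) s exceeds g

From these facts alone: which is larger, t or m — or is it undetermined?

Following every chain through m: above m we get r, h, g, p, k, s.
t is not reached, and no chain runs the other way from t to m.
So the given relations leave the order of m and t undetermined.

undetermined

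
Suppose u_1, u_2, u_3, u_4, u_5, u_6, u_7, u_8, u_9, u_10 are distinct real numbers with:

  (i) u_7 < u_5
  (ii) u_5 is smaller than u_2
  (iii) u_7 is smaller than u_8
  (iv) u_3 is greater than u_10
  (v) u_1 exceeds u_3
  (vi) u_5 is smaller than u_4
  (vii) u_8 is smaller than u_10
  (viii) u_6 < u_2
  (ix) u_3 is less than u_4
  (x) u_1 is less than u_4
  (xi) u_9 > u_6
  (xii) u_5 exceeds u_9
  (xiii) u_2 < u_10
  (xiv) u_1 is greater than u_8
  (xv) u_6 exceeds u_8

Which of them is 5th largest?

The consecutive relations fix a unique order: u_7 < u_8 < u_6 < u_9 < u_5 < u_2 < u_10 < u_3 < u_1 < u_4.
Counting 5 from the largest end gives u_2.

u_2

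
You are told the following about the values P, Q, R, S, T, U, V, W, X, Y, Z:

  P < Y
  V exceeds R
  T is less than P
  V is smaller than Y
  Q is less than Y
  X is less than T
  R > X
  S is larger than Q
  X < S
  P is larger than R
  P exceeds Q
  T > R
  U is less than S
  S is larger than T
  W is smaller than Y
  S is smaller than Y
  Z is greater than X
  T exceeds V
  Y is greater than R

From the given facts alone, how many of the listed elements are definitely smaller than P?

Directly below P: R, Q, T.
One step further: X, V (5 so far).
No other element is forced below P by the given relations, so the count is 5.

5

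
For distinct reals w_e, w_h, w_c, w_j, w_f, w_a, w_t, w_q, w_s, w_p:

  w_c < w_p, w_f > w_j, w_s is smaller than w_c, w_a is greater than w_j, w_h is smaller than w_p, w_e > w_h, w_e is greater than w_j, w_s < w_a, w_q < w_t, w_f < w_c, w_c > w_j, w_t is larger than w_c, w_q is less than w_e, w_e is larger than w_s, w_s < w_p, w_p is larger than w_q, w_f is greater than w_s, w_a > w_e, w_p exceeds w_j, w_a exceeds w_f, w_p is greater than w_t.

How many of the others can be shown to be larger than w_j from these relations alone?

The elements the relations force above w_j are w_f, w_c, w_e, w_t, w_p, w_a — no chain reaches any other.
That is 6.

6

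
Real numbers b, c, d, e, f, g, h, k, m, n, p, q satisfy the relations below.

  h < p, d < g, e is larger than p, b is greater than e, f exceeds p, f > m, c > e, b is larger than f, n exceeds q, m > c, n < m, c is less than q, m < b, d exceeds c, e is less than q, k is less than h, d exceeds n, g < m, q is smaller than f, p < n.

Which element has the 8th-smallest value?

d

The consecutive relations fix a unique order: k < h < p < e < c < q < n < d < g < m < f < b.
The 8th smallest is d.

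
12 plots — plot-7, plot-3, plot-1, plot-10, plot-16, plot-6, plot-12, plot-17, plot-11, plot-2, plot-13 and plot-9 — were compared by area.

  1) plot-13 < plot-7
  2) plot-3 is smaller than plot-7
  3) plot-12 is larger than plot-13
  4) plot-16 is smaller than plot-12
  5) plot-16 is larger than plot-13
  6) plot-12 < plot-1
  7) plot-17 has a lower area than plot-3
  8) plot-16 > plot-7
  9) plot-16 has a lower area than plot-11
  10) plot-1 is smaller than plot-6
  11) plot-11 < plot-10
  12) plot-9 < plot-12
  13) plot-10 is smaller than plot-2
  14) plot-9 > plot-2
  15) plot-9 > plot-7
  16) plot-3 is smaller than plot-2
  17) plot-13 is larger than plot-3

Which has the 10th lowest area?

plot-12

The consecutive relations fix a unique order: plot-17 < plot-3 < plot-13 < plot-7 < plot-16 < plot-11 < plot-10 < plot-2 < plot-9 < plot-12 < plot-1 < plot-6.
Counting 10 from the smallest end gives plot-12.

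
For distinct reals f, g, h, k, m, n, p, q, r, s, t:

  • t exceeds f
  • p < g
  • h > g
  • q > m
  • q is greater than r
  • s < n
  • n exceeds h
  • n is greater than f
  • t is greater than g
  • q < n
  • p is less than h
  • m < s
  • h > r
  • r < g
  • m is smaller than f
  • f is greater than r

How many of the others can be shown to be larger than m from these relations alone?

From m the given relations immediately reach s, f, q.
From those, t, n — 5 in total.
Nothing else is reachable above m; 5 in all.

5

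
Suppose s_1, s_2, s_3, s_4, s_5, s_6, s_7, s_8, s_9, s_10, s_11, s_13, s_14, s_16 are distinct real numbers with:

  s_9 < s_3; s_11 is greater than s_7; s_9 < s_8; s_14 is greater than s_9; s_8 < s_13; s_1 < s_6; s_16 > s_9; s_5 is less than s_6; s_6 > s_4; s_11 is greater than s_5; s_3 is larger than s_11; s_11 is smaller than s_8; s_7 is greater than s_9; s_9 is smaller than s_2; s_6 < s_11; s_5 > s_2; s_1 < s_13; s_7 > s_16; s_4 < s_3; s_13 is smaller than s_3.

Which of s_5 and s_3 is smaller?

s_5

s_5 < s_6 and s_6 < s_11 give s_5 < s_11.
With s_11 < s_8: s_5 < s_6 < s_11 < s_8.
Then s_8 < s_13 extends the chain to s_13.
With s_13 < s_3: s_5 < s_6 < s_11 < s_8 < s_13 < s_3.
So s_5 < s_3; s_5 is the smaller of the two.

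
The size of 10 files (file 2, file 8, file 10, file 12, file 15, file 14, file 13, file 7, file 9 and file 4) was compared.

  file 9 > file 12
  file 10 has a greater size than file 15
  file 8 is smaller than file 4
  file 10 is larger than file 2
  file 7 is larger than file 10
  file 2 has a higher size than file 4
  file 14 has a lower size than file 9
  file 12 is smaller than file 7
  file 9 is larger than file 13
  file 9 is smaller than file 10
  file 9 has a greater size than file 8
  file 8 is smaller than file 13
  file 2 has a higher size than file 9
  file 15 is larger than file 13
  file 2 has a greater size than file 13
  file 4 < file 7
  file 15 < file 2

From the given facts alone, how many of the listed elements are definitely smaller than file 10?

Directly below file 10: file 9, file 15, file 2.
One step further: file 14, file 8, file 4, file 12, file 13 (8 so far).
Nothing else is reachable below file 10; 8 in all.

8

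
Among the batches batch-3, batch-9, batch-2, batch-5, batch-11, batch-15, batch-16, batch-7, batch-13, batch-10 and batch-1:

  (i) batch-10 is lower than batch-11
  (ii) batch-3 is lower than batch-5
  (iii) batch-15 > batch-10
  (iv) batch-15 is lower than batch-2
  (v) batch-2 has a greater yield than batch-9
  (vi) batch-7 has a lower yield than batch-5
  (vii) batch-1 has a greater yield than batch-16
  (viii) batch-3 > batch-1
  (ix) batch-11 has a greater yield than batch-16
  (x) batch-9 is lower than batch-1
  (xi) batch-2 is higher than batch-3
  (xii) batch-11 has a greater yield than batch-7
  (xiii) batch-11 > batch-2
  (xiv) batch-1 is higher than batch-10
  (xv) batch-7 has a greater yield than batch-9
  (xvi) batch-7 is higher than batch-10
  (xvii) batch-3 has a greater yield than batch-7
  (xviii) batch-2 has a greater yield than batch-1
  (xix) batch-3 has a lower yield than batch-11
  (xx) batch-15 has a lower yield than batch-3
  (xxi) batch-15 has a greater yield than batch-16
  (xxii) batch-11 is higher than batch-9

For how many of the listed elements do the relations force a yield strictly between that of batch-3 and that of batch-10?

3

The relations place batch-10 below batch-3. An element lies strictly between them when it is forced above batch-10 and also forced below batch-3.
Above batch-10: {batch-7, batch-1, batch-15, batch-2, batch-11, batch-5}. Below batch-3: {batch-9, batch-7, batch-16, batch-1, batch-15}.
Intersection: {batch-7, batch-1, batch-15} — 3.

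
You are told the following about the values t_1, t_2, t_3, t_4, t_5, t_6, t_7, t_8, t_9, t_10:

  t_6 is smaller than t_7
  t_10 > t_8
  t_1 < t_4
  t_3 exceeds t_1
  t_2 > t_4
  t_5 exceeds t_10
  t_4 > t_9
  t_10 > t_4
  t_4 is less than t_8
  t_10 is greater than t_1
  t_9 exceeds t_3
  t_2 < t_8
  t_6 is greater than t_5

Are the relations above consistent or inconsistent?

Every relation is compatible with t_1 < t_3 < t_9 < t_4 < t_2 < t_8 < t_10 < t_5 < t_6 < t_7; the set is consistent.

consistent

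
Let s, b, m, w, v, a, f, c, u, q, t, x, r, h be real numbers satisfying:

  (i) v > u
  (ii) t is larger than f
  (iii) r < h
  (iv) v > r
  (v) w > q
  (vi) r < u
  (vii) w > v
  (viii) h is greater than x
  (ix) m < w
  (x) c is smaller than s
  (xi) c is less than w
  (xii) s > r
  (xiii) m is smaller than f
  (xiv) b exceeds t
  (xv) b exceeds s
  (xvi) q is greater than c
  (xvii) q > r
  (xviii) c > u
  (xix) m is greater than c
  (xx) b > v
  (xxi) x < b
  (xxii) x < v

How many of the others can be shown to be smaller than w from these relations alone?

7

From w the given relations immediately reach v, c, q, m.
From those, r, x, u — 7 in total.
Nothing else is reachable below w; 7 in all.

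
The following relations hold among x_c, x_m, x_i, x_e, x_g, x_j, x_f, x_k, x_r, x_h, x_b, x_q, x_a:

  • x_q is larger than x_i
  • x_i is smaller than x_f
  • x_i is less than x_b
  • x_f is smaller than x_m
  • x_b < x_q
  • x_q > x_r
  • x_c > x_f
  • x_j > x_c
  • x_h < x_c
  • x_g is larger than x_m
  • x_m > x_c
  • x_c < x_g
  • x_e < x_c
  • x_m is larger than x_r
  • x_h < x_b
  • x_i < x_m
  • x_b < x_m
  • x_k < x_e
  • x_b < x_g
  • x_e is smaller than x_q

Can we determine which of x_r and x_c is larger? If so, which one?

Following every chain through x_r: above x_r we get x_q, x_m, x_g.
x_c is not reached, and no chain runs the other way from x_c to x_r.
So the given relations leave the order of x_r and x_c undetermined.

undetermined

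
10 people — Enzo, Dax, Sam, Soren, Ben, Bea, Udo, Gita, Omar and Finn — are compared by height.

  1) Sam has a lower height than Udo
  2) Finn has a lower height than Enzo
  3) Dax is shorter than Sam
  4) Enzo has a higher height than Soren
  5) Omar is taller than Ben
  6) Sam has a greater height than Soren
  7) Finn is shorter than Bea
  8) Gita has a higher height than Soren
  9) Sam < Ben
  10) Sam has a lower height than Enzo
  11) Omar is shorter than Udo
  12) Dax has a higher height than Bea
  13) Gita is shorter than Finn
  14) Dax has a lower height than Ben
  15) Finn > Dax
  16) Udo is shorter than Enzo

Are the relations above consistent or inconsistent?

Chaining the given relations yields Finn < Bea < Dax, so Finn < Dax. But one relation states Dax < Finn. These cannot both hold.

inconsistent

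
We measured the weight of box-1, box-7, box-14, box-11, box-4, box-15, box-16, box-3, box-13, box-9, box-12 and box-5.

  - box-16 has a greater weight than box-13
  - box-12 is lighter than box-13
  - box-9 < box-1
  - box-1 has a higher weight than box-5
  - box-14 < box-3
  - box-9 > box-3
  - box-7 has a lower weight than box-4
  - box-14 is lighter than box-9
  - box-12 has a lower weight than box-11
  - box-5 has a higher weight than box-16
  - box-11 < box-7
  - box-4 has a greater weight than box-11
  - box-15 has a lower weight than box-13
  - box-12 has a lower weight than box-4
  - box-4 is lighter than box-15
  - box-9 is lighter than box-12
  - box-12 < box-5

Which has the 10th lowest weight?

box-16

Piecing the relations together gives one ordering: box-14 < box-3 < box-9 < box-12 < box-11 < box-7 < box-4 < box-15 < box-13 < box-16 < box-5 < box-1.
The 10th smallest is box-16.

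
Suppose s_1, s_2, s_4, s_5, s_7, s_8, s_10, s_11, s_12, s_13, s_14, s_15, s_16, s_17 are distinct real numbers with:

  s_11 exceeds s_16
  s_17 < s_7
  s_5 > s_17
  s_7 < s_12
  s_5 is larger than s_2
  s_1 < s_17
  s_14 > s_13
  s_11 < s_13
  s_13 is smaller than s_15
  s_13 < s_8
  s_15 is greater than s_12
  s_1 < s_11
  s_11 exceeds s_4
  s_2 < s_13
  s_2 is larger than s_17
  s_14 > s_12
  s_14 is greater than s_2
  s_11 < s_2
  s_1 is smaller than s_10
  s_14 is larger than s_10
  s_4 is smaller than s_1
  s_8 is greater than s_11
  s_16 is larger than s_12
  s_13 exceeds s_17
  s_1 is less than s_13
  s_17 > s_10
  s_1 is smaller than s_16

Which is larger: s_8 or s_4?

s_8

Link the given pairs in sequence: s_4 < s_1; s_1 < s_10; s_10 < s_17; s_17 < s_7; s_7 < s_12; s_12 < s_16; s_16 < s_11; s_11 < s_2; s_2 < s_13; s_13 < s_8.
Chaining these gives s_4 < s_1 < s_10 < s_17 < s_7 < s_12 < s_16 < s_11 < s_2 < s_13 < s_8.
So s_4 < s_8; s_8 is the larger of the two.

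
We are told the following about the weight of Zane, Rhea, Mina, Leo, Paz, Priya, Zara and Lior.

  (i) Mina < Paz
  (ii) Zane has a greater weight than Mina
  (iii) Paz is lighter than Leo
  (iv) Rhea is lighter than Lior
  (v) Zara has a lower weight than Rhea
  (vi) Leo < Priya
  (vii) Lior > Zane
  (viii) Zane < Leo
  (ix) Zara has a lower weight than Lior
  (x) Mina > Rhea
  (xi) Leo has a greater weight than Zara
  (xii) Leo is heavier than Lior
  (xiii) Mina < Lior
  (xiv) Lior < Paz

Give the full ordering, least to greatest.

Each adjacent pair is fixed by a given relation: Zara < Rhea; Rhea < Mina; Mina < Zane; Zane < Lior; Lior < Paz; Paz < Leo; Leo < Priya. Chaining them end to end gives the full order.

Zara < Rhea < Mina < Zane < Lior < Paz < Leo < Priya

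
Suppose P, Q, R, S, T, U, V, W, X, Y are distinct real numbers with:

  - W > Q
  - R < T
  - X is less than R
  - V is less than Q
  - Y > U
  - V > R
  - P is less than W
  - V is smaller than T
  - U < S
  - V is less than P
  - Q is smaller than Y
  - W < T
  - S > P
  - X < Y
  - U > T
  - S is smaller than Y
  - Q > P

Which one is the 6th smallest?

Chaining the given pairs: X < R < V < P < Q < W < T < U < S < Y.
Counting 6 from the smallest end gives W.

W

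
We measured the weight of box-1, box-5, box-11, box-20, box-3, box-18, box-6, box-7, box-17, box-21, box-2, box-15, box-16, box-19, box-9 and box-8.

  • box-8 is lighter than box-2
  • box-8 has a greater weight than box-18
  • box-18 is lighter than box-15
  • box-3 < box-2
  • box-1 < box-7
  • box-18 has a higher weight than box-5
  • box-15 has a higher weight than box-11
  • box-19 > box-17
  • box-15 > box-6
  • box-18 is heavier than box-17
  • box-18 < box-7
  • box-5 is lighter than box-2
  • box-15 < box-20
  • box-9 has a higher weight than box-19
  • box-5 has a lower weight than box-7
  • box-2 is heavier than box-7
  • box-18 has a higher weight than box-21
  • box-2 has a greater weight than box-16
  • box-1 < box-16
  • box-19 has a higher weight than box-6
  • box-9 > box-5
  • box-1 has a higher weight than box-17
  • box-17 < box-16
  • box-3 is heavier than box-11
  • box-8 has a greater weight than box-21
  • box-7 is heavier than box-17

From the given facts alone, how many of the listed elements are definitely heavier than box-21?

The elements the relations force above box-21 are box-18, box-15, box-7, box-20, box-8, box-2 — no chain reaches any other.
That is 6.

6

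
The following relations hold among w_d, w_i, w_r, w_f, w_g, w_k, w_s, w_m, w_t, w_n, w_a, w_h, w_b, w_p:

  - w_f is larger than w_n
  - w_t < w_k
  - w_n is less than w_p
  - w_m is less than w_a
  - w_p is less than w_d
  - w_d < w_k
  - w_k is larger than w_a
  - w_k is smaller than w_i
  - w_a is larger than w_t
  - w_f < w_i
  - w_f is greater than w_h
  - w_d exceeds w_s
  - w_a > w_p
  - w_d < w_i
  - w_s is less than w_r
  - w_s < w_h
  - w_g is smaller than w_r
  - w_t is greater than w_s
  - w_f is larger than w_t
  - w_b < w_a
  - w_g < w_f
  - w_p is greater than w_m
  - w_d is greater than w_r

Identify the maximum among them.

w_n is not greatest since w_n < w_p; w_m is not greatest since w_m < w_p; w_s is not greatest since w_s < w_t; w_g is not greatest since w_g < w_r; w_b is not greatest since w_b < w_a; w_p is not greatest since w_p < w_d; w_r is not greatest since w_r < w_d; w_d is not greatest since w_d < w_i; w_t is not greatest since w_t < w_f; w_h is not greatest since w_h < w_f; w_a is not greatest since w_a < w_k; w_k is not greatest since w_k < w_i; w_f is not greatest since w_f < w_i.
Only w_i has nothing above it, so w_i is the maximum.

w_i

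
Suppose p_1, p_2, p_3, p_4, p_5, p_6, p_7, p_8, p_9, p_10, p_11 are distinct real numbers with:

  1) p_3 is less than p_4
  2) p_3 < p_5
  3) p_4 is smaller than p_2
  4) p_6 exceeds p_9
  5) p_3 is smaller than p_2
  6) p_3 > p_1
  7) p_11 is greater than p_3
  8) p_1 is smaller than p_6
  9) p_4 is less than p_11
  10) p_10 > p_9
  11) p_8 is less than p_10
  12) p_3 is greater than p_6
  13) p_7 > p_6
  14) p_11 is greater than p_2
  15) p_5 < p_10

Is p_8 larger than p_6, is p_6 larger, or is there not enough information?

undetermined

Following every chain through p_8: above p_8 we get p_10.
p_6 is not reached, and no chain runs the other way from p_6 to p_8.
So the given relations leave the order of p_8 and p_6 undetermined.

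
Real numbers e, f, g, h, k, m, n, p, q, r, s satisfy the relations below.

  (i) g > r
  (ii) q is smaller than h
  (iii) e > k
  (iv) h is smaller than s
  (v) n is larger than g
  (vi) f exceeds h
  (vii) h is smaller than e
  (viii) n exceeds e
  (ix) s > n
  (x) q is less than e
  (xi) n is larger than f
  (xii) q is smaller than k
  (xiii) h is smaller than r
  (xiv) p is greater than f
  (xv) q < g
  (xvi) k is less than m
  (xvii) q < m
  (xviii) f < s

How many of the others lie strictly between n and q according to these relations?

6

The relations place q below n. An element lies strictly between them when it is forced above q and also forced below n.
Above q: {h, r, k, g, f, e, s, m, p}. Below n: {h, r, k, g, f, e}.
Intersection: {h, r, k, g, f, e} — 6.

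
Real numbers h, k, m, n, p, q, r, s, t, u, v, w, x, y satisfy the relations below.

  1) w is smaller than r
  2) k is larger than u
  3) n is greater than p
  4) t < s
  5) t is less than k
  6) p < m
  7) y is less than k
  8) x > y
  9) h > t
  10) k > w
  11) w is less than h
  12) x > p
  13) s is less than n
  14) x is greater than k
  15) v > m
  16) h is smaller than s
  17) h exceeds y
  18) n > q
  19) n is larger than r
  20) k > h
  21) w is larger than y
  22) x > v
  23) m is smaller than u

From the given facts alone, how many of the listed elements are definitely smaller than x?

9

The elements the relations force below x are y, w, t, h, p, m, v, u, k — no chain reaches any other.
That is 9.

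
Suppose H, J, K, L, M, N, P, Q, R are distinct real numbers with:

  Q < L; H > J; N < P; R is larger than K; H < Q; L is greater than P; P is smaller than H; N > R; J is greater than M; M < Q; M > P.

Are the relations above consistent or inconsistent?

Every relation is compatible with K < R < N < P < M < J < H < Q < L; the set is consistent.

consistent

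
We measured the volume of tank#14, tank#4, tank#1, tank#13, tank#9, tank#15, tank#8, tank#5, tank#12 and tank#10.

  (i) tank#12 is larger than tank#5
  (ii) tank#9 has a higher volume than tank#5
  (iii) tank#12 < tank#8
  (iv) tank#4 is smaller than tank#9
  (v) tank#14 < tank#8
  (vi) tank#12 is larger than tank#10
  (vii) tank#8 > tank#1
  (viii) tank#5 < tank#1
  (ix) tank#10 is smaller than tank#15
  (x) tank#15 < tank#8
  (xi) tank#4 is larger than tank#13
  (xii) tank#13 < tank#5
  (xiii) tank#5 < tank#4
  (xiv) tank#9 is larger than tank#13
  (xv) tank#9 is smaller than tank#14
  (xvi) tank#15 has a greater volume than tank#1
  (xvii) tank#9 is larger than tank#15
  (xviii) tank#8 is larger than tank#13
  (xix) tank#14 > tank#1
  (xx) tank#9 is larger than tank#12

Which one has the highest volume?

tank#8

tank#10 is not greatest since tank#10 < tank#15; tank#13 is not greatest since tank#13 < tank#8; tank#5 is not greatest since tank#5 < tank#4; tank#1 is not greatest since tank#1 < tank#15; tank#15 is not greatest since tank#15 < tank#8; tank#4 is not greatest since tank#4 < tank#9; tank#12 is not greatest since tank#12 < tank#9; tank#9 is not greatest since tank#9 < tank#14; tank#14 is not greatest since tank#14 < tank#8.
Only tank#8 has nothing above it, so tank#8 is the highest volume.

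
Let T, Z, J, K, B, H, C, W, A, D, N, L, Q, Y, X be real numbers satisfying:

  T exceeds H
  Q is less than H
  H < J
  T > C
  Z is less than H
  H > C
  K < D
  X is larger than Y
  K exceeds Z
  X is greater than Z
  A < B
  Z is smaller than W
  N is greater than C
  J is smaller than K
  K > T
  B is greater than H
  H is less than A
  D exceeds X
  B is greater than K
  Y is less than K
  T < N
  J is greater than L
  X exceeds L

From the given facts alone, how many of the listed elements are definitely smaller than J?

5

From J the given relations immediately reach L, H.
From those, Z, Q, C — 5 in total.
No other element is forced below J by the given relations, so the count is 5.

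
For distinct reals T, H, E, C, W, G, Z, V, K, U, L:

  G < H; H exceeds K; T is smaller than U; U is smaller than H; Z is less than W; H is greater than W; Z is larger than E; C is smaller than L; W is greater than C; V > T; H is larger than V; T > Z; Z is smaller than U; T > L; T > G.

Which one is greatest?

C is not greatest since C < L; L is not greatest since L < T; E is not greatest since E < Z; Z is not greatest since Z < W; G is not greatest since G < H; K is not greatest since K < H; T is not greatest since T < U; U is not greatest since U < H; W is not greatest since W < H; V is not greatest since V < H.
Only H has nothing above it, so H is the greatest.

H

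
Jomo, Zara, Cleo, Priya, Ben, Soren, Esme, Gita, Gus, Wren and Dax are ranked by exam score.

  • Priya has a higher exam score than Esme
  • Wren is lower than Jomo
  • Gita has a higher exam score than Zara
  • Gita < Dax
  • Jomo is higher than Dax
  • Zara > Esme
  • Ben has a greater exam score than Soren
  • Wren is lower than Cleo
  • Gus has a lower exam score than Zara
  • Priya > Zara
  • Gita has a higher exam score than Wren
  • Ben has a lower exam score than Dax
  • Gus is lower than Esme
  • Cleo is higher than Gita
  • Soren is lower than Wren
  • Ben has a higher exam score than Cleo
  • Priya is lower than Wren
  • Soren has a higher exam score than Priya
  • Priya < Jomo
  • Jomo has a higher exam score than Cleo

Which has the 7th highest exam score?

Piecing the relations together gives one ordering: Gus < Esme < Zara < Priya < Soren < Wren < Gita < Cleo < Ben < Dax < Jomo.
The 7th largest is Soren.

Soren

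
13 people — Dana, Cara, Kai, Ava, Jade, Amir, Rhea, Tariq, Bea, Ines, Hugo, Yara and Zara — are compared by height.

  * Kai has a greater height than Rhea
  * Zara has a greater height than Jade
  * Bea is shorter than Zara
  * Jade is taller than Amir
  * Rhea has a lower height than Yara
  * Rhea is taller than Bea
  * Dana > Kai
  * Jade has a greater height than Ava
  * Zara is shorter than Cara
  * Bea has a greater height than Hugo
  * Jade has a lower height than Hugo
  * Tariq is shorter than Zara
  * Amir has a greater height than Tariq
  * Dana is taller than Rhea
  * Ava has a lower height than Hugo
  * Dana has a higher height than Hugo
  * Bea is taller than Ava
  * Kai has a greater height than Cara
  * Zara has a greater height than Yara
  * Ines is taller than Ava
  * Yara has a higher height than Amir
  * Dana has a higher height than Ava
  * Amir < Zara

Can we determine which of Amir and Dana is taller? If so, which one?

Following the relations from Amir: Amir < Jade < Hugo < Bea < Rhea < Yara < Zara < Cara < Kai < Dana.
So Dana is taller.

Dana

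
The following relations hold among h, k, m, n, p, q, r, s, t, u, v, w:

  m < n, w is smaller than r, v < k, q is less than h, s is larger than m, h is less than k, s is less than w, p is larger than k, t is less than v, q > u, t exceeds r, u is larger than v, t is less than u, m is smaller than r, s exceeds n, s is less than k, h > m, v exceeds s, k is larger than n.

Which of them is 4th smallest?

w

Piecing the relations together gives one ordering: m < n < s < w < r < t < v < u < q < h < k < p.
The 4th smallest is w.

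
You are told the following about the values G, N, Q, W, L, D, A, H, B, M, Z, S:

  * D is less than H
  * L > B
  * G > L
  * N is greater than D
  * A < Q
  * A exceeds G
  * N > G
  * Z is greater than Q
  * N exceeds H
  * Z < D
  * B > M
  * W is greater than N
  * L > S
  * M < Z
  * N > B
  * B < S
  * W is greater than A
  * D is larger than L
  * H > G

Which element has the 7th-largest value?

The consecutive relations fix a unique order: M < B < S < L < G < A < Q < Z < D < H < N < W.
The 7th largest is A.

A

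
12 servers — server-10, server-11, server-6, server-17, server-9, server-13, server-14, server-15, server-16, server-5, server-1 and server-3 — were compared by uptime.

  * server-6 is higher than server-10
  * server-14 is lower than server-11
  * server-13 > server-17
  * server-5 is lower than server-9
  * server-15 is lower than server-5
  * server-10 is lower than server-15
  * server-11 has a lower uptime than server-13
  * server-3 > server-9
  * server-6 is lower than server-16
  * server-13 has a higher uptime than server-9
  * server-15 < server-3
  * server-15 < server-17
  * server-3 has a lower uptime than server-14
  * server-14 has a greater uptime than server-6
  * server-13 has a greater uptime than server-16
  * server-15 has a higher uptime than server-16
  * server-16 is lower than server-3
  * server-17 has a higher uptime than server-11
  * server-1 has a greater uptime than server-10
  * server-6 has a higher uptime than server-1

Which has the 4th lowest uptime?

server-16

Piecing the relations together gives one ordering: server-10 < server-1 < server-6 < server-16 < server-15 < server-5 < server-9 < server-3 < server-14 < server-11 < server-17 < server-13.
Counting 4 from the smallest end gives server-16.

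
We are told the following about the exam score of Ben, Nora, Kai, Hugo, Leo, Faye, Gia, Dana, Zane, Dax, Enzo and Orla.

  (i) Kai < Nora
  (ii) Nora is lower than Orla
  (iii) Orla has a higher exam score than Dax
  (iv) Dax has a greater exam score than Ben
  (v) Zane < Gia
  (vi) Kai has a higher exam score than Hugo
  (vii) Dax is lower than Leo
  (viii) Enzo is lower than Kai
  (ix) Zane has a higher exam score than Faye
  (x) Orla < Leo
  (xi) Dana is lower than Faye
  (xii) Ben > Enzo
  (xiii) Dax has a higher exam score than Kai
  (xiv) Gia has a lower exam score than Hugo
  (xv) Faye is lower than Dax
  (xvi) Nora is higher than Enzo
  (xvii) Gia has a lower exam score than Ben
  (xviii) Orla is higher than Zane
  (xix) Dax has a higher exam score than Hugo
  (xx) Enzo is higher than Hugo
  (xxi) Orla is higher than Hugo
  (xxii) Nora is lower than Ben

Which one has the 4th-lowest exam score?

Gia

The consecutive relations fix a unique order: Dana < Faye < Zane < Gia < Hugo < Enzo < Kai < Nora < Ben < Dax < Orla < Leo.
Counting 4 from the smallest end gives Gia.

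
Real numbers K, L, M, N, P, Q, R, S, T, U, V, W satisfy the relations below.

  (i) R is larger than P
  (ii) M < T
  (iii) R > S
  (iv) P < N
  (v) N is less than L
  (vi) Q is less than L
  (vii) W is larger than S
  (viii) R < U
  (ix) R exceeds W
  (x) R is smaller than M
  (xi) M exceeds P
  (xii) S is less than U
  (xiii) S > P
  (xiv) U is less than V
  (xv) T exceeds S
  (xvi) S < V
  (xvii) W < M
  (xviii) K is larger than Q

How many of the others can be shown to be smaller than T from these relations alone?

5

The elements the relations force below T are P, S, W, R, M — no chain reaches any other.
That is 5.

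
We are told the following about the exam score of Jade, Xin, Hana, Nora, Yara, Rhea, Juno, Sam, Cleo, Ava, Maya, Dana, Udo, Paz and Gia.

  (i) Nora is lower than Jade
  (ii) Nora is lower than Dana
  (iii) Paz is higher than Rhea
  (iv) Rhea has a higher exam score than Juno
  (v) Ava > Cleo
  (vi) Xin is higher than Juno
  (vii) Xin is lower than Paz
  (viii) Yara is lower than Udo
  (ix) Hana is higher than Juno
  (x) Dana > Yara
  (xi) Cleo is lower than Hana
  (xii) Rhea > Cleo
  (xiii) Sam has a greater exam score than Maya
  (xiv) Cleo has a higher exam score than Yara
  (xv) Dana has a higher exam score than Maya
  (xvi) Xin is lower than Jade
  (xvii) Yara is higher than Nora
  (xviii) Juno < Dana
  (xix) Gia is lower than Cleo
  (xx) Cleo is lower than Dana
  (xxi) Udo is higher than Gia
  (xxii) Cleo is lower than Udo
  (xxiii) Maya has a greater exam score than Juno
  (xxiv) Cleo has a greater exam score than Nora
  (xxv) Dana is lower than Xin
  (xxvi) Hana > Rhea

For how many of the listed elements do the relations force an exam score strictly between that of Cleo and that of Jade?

2

The relations place Cleo below Jade. An element lies strictly between them when it is forced above Cleo and also forced below Jade.
Above Cleo: {Udo, Dana, Xin, Rhea, Hana, Paz, Ava}. Below Jade: {Nora, Gia, Yara, Juno, Maya, Dana, Xin}.
Intersection: {Dana, Xin} — 2.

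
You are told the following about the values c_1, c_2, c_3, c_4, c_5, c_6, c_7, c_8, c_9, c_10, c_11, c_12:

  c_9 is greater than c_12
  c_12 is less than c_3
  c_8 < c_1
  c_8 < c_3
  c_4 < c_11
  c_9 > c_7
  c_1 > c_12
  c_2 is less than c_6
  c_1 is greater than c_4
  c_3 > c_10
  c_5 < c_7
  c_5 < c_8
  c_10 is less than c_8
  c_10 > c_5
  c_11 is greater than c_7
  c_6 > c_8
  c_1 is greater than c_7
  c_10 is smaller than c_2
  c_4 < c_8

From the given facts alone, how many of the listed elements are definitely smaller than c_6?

5

The elements the relations force below c_6 are c_5, c_4, c_10, c_8, c_2 — no chain reaches any other.
That is 5.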